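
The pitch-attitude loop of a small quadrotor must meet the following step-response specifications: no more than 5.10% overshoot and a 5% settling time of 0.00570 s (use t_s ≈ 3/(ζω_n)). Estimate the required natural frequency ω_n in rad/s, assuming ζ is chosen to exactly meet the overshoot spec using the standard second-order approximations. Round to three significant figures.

ζ = −ln(OS)/√(π² + (ln OS)²). With OS = 0.0510, ln OS = −2.976 and ζ = 2.976/4.327 = 0.688.
From t_s ≈ 3/(ζω_n): ω_n = 3/(ζ·t_s) = 3/(0.688·0.00570) = 765 rad/s.

ω_n ≈ 765 rad/s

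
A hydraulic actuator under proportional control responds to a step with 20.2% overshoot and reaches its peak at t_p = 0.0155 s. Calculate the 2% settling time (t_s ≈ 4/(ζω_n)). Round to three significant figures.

From the overshoot, ζ = −ln(OS)/√(π²+ln²(OS)) = 0.454.
t_p = π/ω_d ⇒ ω_d = 203 rad/s; then ω_n = ω_d/√(1−ζ²) = 227 rad/s.
t_s ≈ 4/(ζω_n) = 4/(0.454·227) = 0.0388 s.

t_s ≈ 0.0388 s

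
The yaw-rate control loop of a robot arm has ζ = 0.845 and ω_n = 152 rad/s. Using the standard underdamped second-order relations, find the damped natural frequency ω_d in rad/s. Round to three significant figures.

ω_d ≈ 81.3 rad/s

ω_d = ω_n√(1−ζ²) = 152·√0.286 = 81.3 rad/s.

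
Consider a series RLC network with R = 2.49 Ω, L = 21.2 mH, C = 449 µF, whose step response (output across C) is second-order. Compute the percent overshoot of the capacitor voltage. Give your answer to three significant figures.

%OS ≈ 56.1%

For a series RLC circuit (capacitor voltage as output), ω_n = 1/√(LC) = 1/√(21.2 mH · 449 µF) = 324 rad/s.
ζ = (R/2)·√(C/L) = (2.49/2)·√(449 µF/21.2 mH) = 0.181.
%OS = 100 e^{−πζ/√(1−ζ²)} with ζ = 0.181 gives 56.1%.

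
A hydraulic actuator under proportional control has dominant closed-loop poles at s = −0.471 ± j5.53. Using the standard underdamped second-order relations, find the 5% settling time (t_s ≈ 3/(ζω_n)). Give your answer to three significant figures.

For poles at −σ ± jω_d, ζω_n = σ = 0.471, so t_s ≈ 3/σ = 6.37 s.

t_s ≈ 6.37 s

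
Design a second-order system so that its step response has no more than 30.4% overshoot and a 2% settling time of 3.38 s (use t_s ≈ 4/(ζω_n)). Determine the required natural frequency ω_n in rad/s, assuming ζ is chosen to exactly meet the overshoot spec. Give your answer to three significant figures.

ω_n ≈ 3.34 rad/s

ζ = −ln(OS)/√(π² + (ln OS)²). With OS = 0.304, ln OS = −1.191 and ζ = 1.191/3.360 = 0.354.
Then ω_n = 4/(ζ t_s) = 4/(0.354 × 3.38) = 3.34 rad/s.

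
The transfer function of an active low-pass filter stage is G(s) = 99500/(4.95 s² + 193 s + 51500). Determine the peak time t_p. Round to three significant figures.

Dividing through by 4.95: denominator becomes s² + 38.99 s + 10400.
So ω_n = √10400 = 102 rad/s and ζ = 38.99/(2·102) = 0.191.
The damped frequency ω_d = ω_n√(1−ζ²) = 100 rad/s. t_p = π/ω_d = 0.0314 s.

t_p ≈ 0.0314 s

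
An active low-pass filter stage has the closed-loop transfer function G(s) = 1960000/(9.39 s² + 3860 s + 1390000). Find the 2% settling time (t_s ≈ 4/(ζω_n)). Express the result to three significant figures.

t_s ≈ 0.0195 s

Dividing through by 9.39: denominator becomes s² + 411.1 s + 148000.
So ω_n = √148000 = 385 rad/s and ζ = 411.1/(2·385) = 0.534.
t_s ≈ 4/(ζω_n) = 0.0195 s.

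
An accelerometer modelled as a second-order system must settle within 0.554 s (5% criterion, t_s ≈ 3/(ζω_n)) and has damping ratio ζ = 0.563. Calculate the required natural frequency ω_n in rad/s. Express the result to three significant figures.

Rearranging t_s ≈ 3/(ζω_n) gives ω_n = 3/(ζ·t_s) = 3/(0.563 × 0.554) = 9.62 rad/s.

ω_n ≈ 9.62 rad/s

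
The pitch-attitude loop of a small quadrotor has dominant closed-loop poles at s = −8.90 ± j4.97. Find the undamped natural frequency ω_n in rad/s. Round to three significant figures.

|pole| = ω_n = √(8.90² + 4.97²) = 10.2 rad/s; ζ = cos θ = σ/ω_n = 0.873.

ω_n ≈ 10.2 rad/s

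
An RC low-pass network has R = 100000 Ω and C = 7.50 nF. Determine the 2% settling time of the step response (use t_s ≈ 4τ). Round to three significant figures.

τ = RC = 100000 × 7.50 nF = 0.000750 s.
t_s ≈ 4τ = 0.00300 s.

t_s ≈ 0.00300 s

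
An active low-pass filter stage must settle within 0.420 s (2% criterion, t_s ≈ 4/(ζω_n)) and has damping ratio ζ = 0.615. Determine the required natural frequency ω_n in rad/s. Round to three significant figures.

Rearranging t_s ≈ 4/(ζω_n) gives ω_n = 4/(ζ·t_s) = 4/(0.615 × 0.420) = 15.5 rad/s.

ω_n ≈ 15.5 rad/s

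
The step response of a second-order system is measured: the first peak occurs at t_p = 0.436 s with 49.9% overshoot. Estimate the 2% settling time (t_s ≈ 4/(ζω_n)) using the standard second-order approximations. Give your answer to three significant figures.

t_s ≈ 2.51 s

ζ from %OS: ζ = |ln 0.499|/√(π²+ln²0.499) = 0.216.
t_p = π/ω_d ⇒ ω_d = 7.21 rad/s; then ω_n = ω_d/√(1−ζ²) = 7.38 rad/s.
t_s ≈ 4/(ζω_n) = 4/(0.216·7.38) = 2.51 s.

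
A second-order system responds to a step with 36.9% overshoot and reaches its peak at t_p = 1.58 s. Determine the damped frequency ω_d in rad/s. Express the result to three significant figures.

ω_d ≈ 1.99 rad/s

t_p = π/ω_d, so ω_d = π/1.58 = 1.99 rad/s.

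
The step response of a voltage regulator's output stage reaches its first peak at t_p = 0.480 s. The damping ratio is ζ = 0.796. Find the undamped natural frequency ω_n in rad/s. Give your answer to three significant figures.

Peak time t_p = π/ω_d, so ω_d = π/t_p = π/0.480 = 6.54 rad/s.
ω_n = ω_d/√(1−ζ²) = 6.54/√0.366 = 10.8 rad/s.

ω_n ≈ 10.8 rad/s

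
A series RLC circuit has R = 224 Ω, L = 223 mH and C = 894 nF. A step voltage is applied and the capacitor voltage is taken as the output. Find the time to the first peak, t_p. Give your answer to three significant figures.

For a series RLC circuit (capacitor voltage as output), ω_n = 1/√(LC) = 1/√(223 mH · 894 nF) = 2240 rad/s.
ζ = (R/2)·√(C/L) = (224/2)·√(894 nF/223 mH) = 0.224.
The damped frequency ω_d = ω_n√(1−ζ²) = 2180 rad/s. t_p = π/ω_d = 0.00144 s.

t_p ≈ 0.00144 s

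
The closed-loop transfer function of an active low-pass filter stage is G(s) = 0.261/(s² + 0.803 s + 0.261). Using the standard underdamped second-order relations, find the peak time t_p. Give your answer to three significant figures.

t_p ≈ 9.94 s

Comparing the denominator to s² + 2ζω_n s + ω_n²: ω_n = √0.261 = 0.511 rad/s, and 2ζω_n = 0.803 so ζ = 0.803/(2·0.511) = 0.786.
ω_d = 0.511·√(1 − 0.786²) = 0.316 rad/s. Then t_p = π/ω_d = 9.94 s.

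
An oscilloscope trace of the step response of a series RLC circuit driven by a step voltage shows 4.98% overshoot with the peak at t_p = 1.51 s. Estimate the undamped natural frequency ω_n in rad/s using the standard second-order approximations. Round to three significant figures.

From the overshoot, ζ = −ln(OS)/√(π²+ln²(OS)) = 0.691.
t_p = π/ω_d ⇒ ω_d = 2.08 rad/s; then ω_n = ω_d/√(1−ζ²) = 2.88 rad/s.

ω_n ≈ 2.88 rad/s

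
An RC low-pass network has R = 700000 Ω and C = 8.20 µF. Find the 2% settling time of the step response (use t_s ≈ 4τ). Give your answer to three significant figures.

τ = RC = 700000 × 8.20 µF = 5.74 s.
t_s ≈ 4τ = 23.0 s.

t_s ≈ 23.0 s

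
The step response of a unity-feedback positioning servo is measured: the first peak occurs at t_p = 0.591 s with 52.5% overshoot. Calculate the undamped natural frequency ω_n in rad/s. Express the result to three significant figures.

ω_n ≈ 5.43 rad/s

From the overshoot, ζ = −ln(OS)/√(π²+ln²(OS)) = 0.201.
From t_p = π/ω_d, ω_d = π/0.591 = 5.32 rad/s, so ω_n = ω_d/√(1−ζ²) = 5.43 rad/s.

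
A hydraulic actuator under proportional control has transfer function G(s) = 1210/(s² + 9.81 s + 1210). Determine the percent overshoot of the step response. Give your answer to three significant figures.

%OS ≈ 63.9%

Matching coefficients with s² + 2ζω_n s + ω_n² gives ω_n² = 1210 ⇒ ω_n = 34.8 rad/s, and ζ = 9.81/(2ω_n) = 0.141.
%OS = 100·exp(−πζ/√(1−ζ²)) = 63.9%.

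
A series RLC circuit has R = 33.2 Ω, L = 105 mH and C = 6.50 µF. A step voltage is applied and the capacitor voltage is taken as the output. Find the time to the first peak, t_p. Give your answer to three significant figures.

For a series RLC circuit (capacitor voltage as output), ω_n = 1/√(LC) = 1/√(105 mH · 6.50 µF) = 1210 rad/s.
ζ = (R/2)·√(C/L) = (33.2/2)·√(6.50 µF/105 mH) = 0.131.
The damped frequency ω_d = ω_n√(1−ζ²) = 1200 rad/s. t_p = π/ω_d = 0.00262 s.

t_p ≈ 0.00262 s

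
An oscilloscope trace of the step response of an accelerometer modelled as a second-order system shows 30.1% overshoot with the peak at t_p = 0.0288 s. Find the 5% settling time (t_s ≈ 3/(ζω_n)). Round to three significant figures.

The overshoot fixes ζ = −ln(OS)/√(π²+ln²(OS)) = 0.357.
t_p = π/ω_d ⇒ ω_d = 109 rad/s; then ω_n = ω_d/√(1−ζ²) = 117 rad/s.
t_s ≈ 3/(ζω_n) = 3/(0.357·117) = 0.0720 s.

t_s ≈ 0.0720 s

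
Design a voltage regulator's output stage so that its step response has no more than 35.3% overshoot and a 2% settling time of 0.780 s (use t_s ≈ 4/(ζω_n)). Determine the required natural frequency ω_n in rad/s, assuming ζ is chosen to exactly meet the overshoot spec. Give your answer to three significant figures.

ω_n ≈ 16.3 rad/s

Inverting the overshoot relation: ζ = |ln 0.353|/√(π² + ln²0.353) = 0.315.
From t_s ≈ 4/(ζω_n): ω_n = 4/(ζ·t_s) = 4/(0.315·0.780) = 16.3 rad/s.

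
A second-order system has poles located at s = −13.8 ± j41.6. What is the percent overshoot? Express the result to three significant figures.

%OS ≈ 35.3%

|pole| = ω_n = √(13.8² + 41.6²) = 43.8 rad/s; ζ = cos θ = σ/ω_n = 0.315.
%OS = 100 e^{−πζ/√(1−ζ²)} with ζ = 0.315 gives 35.3%.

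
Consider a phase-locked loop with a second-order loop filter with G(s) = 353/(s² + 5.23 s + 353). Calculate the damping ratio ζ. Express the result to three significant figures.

ζ ≈ 0.139

Matching coefficients with s² + 2ζω_n s + ω_n² gives ω_n² = 353 ⇒ ω_n = 18.8 rad/s, and ζ = 5.23/(2ω_n) = 0.139.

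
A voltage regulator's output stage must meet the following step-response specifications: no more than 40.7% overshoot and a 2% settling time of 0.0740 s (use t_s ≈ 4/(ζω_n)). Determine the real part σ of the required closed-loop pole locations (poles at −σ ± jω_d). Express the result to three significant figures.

The settling-time spec alone fixes σ = ζω_n = 4/t_s = 4/0.0740 = 54.1.
(Overshoot then fixes ζ = 0.275 and hence ω_d = σ·√(1−ζ²)/ζ = 189 rad/s.)

σ ≈ 54.1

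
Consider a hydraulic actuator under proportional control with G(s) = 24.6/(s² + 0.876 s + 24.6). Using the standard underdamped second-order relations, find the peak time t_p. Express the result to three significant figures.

Comparing the denominator to s² + 2ζω_n s + ω_n²: ω_n = √24.6 = 4.96 rad/s, and 2ζω_n = 0.876 so ζ = 0.876/(2·4.96) = 0.0883.
The damped frequency ω_d = ω_n√(1−ζ²) = 4.94 rad/s. Then t_p = π/ω_d = 0.636 s.

t_p ≈ 0.636 s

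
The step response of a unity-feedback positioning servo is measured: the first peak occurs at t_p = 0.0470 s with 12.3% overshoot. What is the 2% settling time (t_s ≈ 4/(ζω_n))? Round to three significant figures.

t_s ≈ 0.0897 s

The overshoot fixes ζ = −ln(OS)/√(π²+ln²(OS)) = 0.555.
From t_p = π/ω_d, ω_d = π/0.0470 = 66.8 rad/s, so ω_n = ω_d/√(1−ζ²) = 80.3 rad/s.
t_s ≈ 4/(ζω_n) = 4/(0.555·80.3) = 0.0897 s.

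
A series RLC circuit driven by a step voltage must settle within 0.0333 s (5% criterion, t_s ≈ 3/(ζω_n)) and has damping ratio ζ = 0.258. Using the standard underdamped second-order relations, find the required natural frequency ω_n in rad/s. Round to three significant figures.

ω_n ≈ 349 rad/s

Rearranging t_s ≈ 3/(ζω_n) gives ω_n = 3/(ζ·t_s) = 3/(0.258 × 0.0333) = 349 rad/s.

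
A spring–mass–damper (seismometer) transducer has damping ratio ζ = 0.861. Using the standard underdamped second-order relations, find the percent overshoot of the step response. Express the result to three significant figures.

For an underdamped second-order system, %OS = 100·exp(−πζ/√(1−ζ²)).
πζ/√(1−ζ²) = π·0.861/√(1−0.741) = 5.318, so %OS = 100·e^(−5.318) = 0.490%.

%OS ≈ 0.490%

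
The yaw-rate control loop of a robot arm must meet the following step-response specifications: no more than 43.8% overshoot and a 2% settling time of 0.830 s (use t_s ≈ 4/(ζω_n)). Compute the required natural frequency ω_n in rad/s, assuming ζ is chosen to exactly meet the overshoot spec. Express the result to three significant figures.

Inverting the overshoot relation: ζ = |ln 0.438|/√(π² + ln²0.438) = 0.254.
Then ω_n = 4/(ζ t_s) = 4/(0.254 × 0.830) = 19.0 rad/s.

ω_n ≈ 19.0 rad/s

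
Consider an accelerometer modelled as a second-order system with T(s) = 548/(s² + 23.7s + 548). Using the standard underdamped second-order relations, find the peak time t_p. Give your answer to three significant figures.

Comparing the denominator to s² + 2ζω_n s + ω_n²: ω_n = √548 = 23.4 rad/s, and 2ζω_n = 23.7 so ζ = 23.7/(2·23.4) = 0.506.
The damped frequency ω_d = ω_n√(1−ζ²) = 20.2 rad/s. Then t_p = π/ω_d = 0.156 s.

t_p ≈ 0.156 s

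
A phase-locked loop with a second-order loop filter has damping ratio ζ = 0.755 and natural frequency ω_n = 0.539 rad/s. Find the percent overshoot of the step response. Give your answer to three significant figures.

For an underdamped second-order system, %OS = 100·exp(−πζ/√(1−ζ²)).
πζ/√(1−ζ²) = π·0.755/√(1−0.570) = 3.617, so %OS = 100·e^(−3.617) = 2.69%.

%OS ≈ 2.69%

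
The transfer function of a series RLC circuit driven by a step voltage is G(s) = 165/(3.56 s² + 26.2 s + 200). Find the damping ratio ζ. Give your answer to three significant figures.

Dividing through by 3.56: denominator becomes s² + 7.360 s + 56.18.
So ω_n = √56.18 = 7.50 rad/s and ζ = 7.360/(2·7.50) = 0.491.

ζ ≈ 0.491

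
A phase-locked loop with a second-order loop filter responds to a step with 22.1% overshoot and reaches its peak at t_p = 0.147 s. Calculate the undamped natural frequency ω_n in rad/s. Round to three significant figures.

The overshoot fixes ζ = −ln(OS)/√(π²+ln²(OS)) = 0.433.
t_p = π/ω_d ⇒ ω_d = 21.4 rad/s; then ω_n = ω_d/√(1−ζ²) = 23.7 rad/s.

ω_n ≈ 23.7 rad/s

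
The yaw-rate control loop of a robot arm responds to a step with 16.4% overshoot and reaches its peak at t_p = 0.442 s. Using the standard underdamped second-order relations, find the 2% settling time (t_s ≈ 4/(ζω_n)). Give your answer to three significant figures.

t_s ≈ 0.978 s

The overshoot fixes ζ = −ln(OS)/√(π²+ln²(OS)) = 0.499.
From t_p = π/ω_d, ω_d = π/0.442 = 7.11 rad/s, so ω_n = ω_d/√(1−ζ²) = 8.20 rad/s.
t_s ≈ 4/(ζω_n) = 4/(0.499·8.20) = 0.978 s.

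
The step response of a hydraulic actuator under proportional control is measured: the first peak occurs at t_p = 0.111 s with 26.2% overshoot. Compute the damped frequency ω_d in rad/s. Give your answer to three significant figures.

ω_d ≈ 28.3 rad/s

t_p = π/ω_d, so ω_d = π/0.111 = 28.3 rad/s.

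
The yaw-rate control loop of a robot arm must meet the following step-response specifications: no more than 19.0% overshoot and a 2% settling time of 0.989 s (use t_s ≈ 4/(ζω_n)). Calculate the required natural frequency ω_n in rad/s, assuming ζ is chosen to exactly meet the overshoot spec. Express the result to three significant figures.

From %OS = 100·exp(−πζ/√(1−ζ²)), invert to get ζ = −ln(OS)/√(π² + ln²(OS)) with OS = 0.190.
−ln 0.190 = 1.661, so ζ = 1.661/√(π² + 2.758) = 0.467.
Then ω_n = 4/(ζ t_s) = 4/(0.467 × 0.989) = 8.65 rad/s.

ω_n ≈ 8.65 rad/s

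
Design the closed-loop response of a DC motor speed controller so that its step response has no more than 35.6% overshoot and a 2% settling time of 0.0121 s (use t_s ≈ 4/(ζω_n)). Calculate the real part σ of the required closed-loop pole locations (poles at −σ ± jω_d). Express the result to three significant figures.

The settling-time spec alone fixes σ = ζω_n = 4/t_s = 4/0.0121 = 331.
(Overshoot then fixes ζ = 0.312 and hence ω_d = σ·√(1−ζ²)/ζ = 1010 rad/s.)

σ ≈ 331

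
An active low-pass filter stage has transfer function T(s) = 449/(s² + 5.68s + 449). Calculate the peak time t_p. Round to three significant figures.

t_p ≈ 0.150 s

Matching coefficients with s² + 2ζω_n s + ω_n² gives ω_n² = 449 ⇒ ω_n = 21.2 rad/s, and ζ = 5.68/(2ω_n) = 0.134.
ω_d = ω_n√(1−ζ²) = 21.0 rad/s. Then t_p = π/ω_d = 0.150 s.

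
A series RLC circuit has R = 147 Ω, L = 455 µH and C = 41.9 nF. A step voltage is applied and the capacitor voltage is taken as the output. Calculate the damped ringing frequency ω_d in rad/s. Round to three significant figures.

ω_d ≈ 162000 rad/s

For a series RLC circuit (capacitor voltage as output), ω_n = 1/√(LC) = 1/√(455 µH · 41.9 nF) = 229000 rad/s.
ζ = (R/2)·√(C/L) = (147/2)·√(41.9 nF/455 µH) = 0.705.
ω_d = ω_n√(1−ζ²) = 162000 rad/s.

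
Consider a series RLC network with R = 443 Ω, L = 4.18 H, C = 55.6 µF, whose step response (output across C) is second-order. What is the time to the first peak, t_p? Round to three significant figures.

For a series RLC circuit (capacitor voltage as output), ω_n = 1/√(LC) = 1/√(4.18 H · 55.6 µF) = 65.6 rad/s.
ζ = (R/2)·√(C/L) = (443/2)·√(55.6 µF/4.18 H) = 0.808.
ω_d = ω_n√(1−ζ²) = 38.7 rad/s. t_p = π/ω_d = 0.0813 s.

t_p ≈ 0.0813 s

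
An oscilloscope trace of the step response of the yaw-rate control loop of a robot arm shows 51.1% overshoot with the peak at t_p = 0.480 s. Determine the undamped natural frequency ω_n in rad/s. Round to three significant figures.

ω_n ≈ 6.69 rad/s

From the overshoot, ζ = −ln(OS)/√(π²+ln²(OS)) = 0.209.
t_p = π/ω_d ⇒ ω_d = 6.54 rad/s; then ω_n = ω_d/√(1−ζ²) = 6.69 rad/s.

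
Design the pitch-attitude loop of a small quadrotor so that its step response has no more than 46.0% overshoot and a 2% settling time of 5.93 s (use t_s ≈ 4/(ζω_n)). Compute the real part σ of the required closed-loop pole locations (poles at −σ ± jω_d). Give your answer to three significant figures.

The settling-time spec alone fixes σ = ζω_n = 4/t_s = 4/5.93 = 0.675.
(Overshoot then fixes ζ = 0.240 and hence ω_d = σ·√(1−ζ²)/ζ = 2.73 rad/s.)

σ ≈ 0.675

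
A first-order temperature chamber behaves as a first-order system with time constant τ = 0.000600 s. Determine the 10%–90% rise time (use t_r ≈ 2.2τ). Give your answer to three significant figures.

t_r ≈ 0.00132 s

t_r ≈ 2.2τ = 0.00132 s.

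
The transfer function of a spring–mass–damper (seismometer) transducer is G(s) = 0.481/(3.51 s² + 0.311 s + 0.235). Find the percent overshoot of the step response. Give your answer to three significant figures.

%OS ≈ 57.9%

Dividing through by 3.51: denominator becomes s² + 0.08860 s + 0.06695.
So ω_n = √0.06695 = 0.259 rad/s and ζ = 0.08860/(2·0.259) = 0.171.
%OS = 100·exp(−πζ/√(1−ζ²)) = 57.9%.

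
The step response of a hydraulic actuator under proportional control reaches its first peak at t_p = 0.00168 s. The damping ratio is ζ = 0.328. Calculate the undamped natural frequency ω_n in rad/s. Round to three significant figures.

Peak time t_p = π/ω_d, so ω_d = π/t_p = π/0.00168 = 1870 rad/s.
ω_n = ω_d/√(1−ζ²) = 1870/√0.892 = 1980 rad/s.

ω_n ≈ 1980 rad/s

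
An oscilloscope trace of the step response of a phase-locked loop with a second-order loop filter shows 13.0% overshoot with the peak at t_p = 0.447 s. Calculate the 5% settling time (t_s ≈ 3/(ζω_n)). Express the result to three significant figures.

t_s ≈ 0.657 s

The overshoot fixes ζ = −ln(OS)/√(π²+ln²(OS)) = 0.545.
t_p = π/ω_d ⇒ ω_d = 7.03 rad/s; then ω_n = ω_d/√(1−ζ²) = 8.38 rad/s.
t_s ≈ 3/(ζω_n) = 3/(0.545·8.38) = 0.657 s.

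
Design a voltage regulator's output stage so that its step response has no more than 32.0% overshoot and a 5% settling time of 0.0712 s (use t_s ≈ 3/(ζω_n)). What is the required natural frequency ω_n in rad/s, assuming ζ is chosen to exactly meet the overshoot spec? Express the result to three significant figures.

ω_n ≈ 124 rad/s

ζ = −ln(OS)/√(π² + (ln OS)²). With OS = 0.320, ln OS = −1.139 and ζ = 1.139/3.342 = 0.341.
Then ω_n = 3/(ζ t_s) = 3/(0.341 × 0.0712) = 124 rad/s.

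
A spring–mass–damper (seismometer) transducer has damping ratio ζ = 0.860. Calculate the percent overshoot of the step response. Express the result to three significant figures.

For an underdamped second-order system, %OS = 100·exp(−πζ/√(1−ζ²)).
πζ/√(1−ζ²) = π·0.860/√(1−0.740) = 5.295, so %OS = 100·e^(−5.295) = 0.502%.

%OS ≈ 0.502%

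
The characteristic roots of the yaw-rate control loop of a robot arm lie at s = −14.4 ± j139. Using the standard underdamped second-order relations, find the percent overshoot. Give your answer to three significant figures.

With σ = 14.4, ω_d = 139: ω_n = √(σ²+ω_d²) = 140 rad/s, ζ = σ/ω_n = 0.103.
%OS = 100 e^{−πζ/√(1−ζ²)} with ζ = 0.103 gives 72.2%.

%OS ≈ 72.2%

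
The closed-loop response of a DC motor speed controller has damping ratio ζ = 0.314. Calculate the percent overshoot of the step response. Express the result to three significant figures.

%OS ≈ 35.4%

For an underdamped second-order system, %OS = 100·exp(−πζ/√(1−ζ²)).
πζ/√(1−ζ²) = π·0.314/√(1−0.0986) = 1.039, so %OS = 100·e^(−1.039) = 35.4%.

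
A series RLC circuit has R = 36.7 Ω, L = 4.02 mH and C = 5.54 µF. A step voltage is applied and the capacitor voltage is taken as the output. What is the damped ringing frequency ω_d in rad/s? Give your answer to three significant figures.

For a series RLC circuit (capacitor voltage as output), ω_n = 1/√(LC) = 1/√(4.02 mH · 5.54 µF) = 6700 rad/s.
ζ = (R/2)·√(C/L) = (36.7/2)·√(5.54 µF/4.02 mH) = 0.681.
ω_d = ω_n√(1−ζ²) = 4910 rad/s.

ω_d ≈ 4910 rad/s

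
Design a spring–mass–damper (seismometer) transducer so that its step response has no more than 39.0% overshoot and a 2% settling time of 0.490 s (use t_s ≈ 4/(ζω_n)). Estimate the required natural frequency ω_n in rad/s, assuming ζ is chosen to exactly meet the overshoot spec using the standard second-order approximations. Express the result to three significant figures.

ω_n ≈ 28.4 rad/s

From %OS = 100·exp(−πζ/√(1−ζ²)), invert to get ζ = −ln(OS)/√(π² + ln²(OS)) with OS = 0.390.
−ln 0.390 = 0.9416, so ζ = 0.9416/√(π² + 0.8866) = 0.287.
From t_s ≈ 4/(ζω_n): ω_n = 4/(ζ·t_s) = 4/(0.287·0.490) = 28.4 rad/s.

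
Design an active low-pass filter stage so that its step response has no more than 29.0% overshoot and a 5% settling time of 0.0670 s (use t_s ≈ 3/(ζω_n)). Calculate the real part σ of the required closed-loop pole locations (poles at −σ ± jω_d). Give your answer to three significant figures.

The settling-time spec alone fixes σ = ζω_n = 3/t_s = 3/0.0670 = 44.8.
(Overshoot then fixes ζ = 0.367 and hence ω_d = σ·√(1−ζ²)/ζ = 114 rad/s.)

σ ≈ 44.8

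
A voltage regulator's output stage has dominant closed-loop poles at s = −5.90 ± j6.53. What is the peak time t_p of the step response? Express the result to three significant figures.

t_p = π/ω_d with ω_d = 6.53 (the imaginary part), so t_p = 0.481 s.

t_p ≈ 0.481 s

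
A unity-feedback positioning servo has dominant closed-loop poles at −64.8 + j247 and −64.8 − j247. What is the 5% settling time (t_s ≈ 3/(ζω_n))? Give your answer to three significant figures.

For poles at −σ ± jω_d, ζω_n = σ = 64.8, so t_s ≈ 3/σ = 0.0463 s.

t_s ≈ 0.0463 s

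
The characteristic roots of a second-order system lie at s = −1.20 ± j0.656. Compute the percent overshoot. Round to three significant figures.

|pole| = ω_n = √(1.20² + 0.656²) = 1.37 rad/s; ζ = cos θ = σ/ω_n = 0.877.
Overshoot: exp(−π·0.877/√(1−0.877²)) = 0.00319, i.e. 0.319%.

%OS ≈ 0.319%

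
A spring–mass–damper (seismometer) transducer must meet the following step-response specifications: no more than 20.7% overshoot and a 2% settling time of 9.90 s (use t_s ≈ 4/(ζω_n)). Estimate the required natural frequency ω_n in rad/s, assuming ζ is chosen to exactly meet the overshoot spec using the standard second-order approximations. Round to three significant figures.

ω_n ≈ 0.902 rad/s

Inverting the overshoot relation: ζ = |ln 0.207|/√(π² + ln²0.207) = 0.448.
Then ω_n = 4/(ζ t_s) = 4/(0.448 × 9.90) = 0.902 rad/s.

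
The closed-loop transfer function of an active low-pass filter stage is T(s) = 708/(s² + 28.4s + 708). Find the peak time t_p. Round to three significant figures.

Comparing the denominator to s² + 2ζω_n s + ω_n²: ω_n = √708 = 26.6 rad/s, and 2ζω_n = 28.4 so ζ = 28.4/(2·26.6) = 0.534.
ω_d = ω_n√(1−ζ²) = 22.5 rad/s. Then t_p = π/ω_d = 0.140 s.

t_p ≈ 0.140 s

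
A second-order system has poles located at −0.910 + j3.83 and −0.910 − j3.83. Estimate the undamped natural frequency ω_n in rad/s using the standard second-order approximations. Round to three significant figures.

ω_n ≈ 3.94 rad/s

|pole| = ω_n = √(0.910² + 3.83²) = 3.94 rad/s; ζ = cos θ = σ/ω_n = 0.231.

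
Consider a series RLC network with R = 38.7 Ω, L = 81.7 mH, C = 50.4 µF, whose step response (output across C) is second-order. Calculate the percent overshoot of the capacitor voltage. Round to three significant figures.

%OS ≈ 17.9%

For a series RLC circuit (capacitor voltage as output), ω_n = 1/√(LC) = 1/√(81.7 mH · 50.4 µF) = 493 rad/s.
ζ = (R/2)·√(C/L) = (38.7/2)·√(50.4 µF/81.7 mH) = 0.481.
%OS = 100 e^{−πζ/√(1−ζ²)} with ζ = 0.481 gives 17.9%.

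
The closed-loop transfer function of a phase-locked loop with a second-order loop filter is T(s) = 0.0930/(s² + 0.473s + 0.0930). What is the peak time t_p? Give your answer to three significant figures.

t_p ≈ 16.3 s

Matching coefficients with s² + 2ζω_n s + ω_n² gives ω_n² = 0.0930 ⇒ ω_n = 0.305 rad/s, and ζ = 0.473/(2ω_n) = 0.776.
The damped frequency ω_d = ω_n√(1−ζ²) = 0.193 rad/s. Then t_p = π/ω_d = 16.3 s.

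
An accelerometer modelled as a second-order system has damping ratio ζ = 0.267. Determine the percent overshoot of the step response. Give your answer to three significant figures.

For an underdamped second-order system, %OS = 100·exp(−πζ/√(1−ζ²)).
πζ/√(1−ζ²) = π·0.267/√(1−0.0713) = 0.8704, so %OS = 100·e^(−0.8704) = 41.9%.

%OS ≈ 41.9%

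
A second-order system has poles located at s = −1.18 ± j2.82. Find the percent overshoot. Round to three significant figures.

The poles are at −σ ± jω_d with σ = 1.18 and ω_d = 2.82, so ω_n = √(σ²+ω_d²) = 3.06 rad/s and ζ = σ/ω_n = 0.386.
%OS = 100·exp(−πζ/√(1−ζ²)) = 26.9%.

%OS ≈ 26.9%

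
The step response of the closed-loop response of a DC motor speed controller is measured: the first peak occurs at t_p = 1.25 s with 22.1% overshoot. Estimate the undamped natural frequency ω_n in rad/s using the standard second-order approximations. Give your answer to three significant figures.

ω_n ≈ 2.79 rad/s

From the overshoot, ζ = −ln(OS)/√(π²+ln²(OS)) = 0.433.
t_p = π/ω_d ⇒ ω_d = 2.51 rad/s; then ω_n = ω_d/√(1−ζ²) = 2.79 rad/s.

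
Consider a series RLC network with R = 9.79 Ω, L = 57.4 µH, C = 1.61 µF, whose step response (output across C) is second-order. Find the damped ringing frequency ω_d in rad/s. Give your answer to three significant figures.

For a series RLC circuit (capacitor voltage as output), ω_n = 1/√(LC) = 1/√(57.4 µH · 1.61 µF) = 104000 rad/s.
ζ = (R/2)·√(C/L) = (9.79/2)·√(1.61 µF/57.4 µH) = 0.820.
The damped frequency ω_d = ω_n√(1−ζ²) = 59600 rad/s.

ω_d ≈ 59600 rad/s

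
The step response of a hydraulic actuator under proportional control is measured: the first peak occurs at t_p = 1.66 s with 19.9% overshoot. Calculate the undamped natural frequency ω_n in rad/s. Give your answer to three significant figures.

ω_n ≈ 2.13 rad/s

The overshoot fixes ζ = −ln(OS)/√(π²+ln²(OS)) = 0.457.
t_p = π/ω_d ⇒ ω_d = 1.89 rad/s; then ω_n = ω_d/√(1−ζ²) = 2.13 rad/s.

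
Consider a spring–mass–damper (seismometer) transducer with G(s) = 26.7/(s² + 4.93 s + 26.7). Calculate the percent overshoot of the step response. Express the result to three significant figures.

Matching coefficients with s² + 2ζω_n s + ω_n² gives ω_n² = 26.7 ⇒ ω_n = 5.17 rad/s, and ζ = 4.93/(2ω_n) = 0.477.
%OS = 100 e^{−πζ/√(1−ζ²)} with ζ = 0.477 gives 18.2%.

%OS ≈ 18.2%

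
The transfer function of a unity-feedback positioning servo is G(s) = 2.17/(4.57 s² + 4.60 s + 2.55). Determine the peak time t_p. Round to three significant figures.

Dividing through by 4.57: denominator becomes s² + 1.007 s + 0.5580.
So ω_n = √0.5580 = 0.747 rad/s and ζ = 1.007/(2·0.747) = 0.674.
ω_d = ω_n√(1−ζ²) = 0.552 rad/s. t_p = π/ω_d = 5.69 s.

t_p ≈ 5.69 s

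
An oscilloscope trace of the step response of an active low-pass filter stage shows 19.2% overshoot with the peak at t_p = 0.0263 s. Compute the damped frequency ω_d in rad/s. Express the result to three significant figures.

t_p = π/ω_d, so ω_d = π/0.0263 = 119 rad/s.

ω_d ≈ 119 rad/s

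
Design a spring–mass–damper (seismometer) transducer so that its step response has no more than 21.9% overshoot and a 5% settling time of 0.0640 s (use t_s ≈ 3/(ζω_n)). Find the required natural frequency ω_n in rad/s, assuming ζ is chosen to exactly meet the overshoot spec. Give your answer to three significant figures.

ω_n ≈ 108 rad/s

From %OS = 100·exp(−πζ/√(1−ζ²)), invert to get ζ = −ln(OS)/√(π² + ln²(OS)) with OS = 0.219.
−ln 0.219 = 1.519, so ζ = 1.519/√(π² + 2.306) = 0.435.
Then ω_n = 3/(ζ t_s) = 3/(0.435 × 0.0640) = 108 rad/s.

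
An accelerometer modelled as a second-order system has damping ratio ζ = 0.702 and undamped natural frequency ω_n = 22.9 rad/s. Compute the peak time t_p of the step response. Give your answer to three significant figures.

The damped frequency is ω_d = ω_n√(1−ζ²) = 22.9·√(1−0.493) = 16.3 rad/s.
Peak time t_p = π/ω_d = π/16.3 = 0.193 s.

t_p ≈ 0.193 s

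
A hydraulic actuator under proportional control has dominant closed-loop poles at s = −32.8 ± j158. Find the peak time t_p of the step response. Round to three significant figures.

t_p = π/ω_d with ω_d = 158 (the imaginary part), so t_p = 0.0199 s.

t_p ≈ 0.0199 s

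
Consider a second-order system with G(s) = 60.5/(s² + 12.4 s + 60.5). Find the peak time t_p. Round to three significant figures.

Comparing the denominator to s² + 2ζω_n s + ω_n²: ω_n = √60.5 = 7.78 rad/s, and 2ζω_n = 12.4 so ζ = 12.4/(2·7.78) = 0.797.
ω_d = ω_n√(1−ζ²) = 4.70 rad/s. Then t_p = π/ω_d = 0.669 s.

t_p ≈ 0.669 s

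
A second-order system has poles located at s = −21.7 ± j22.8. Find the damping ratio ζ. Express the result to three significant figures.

The poles are at −σ ± jω_d with σ = 21.7 and ω_d = 22.8, so ω_n = √(σ²+ω_d²) = 31.5 rad/s and ζ = σ/ω_n = 0.689.

ζ ≈ 0.689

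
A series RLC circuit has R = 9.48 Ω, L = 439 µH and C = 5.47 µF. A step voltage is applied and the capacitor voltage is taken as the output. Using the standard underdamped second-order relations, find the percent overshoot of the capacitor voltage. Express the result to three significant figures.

For a series RLC circuit (capacitor voltage as output), ω_n = 1/√(LC) = 1/√(439 µH · 5.47 µF) = 20400 rad/s.
ζ = (R/2)·√(C/L) = (9.48/2)·√(5.47 µF/439 µH) = 0.529.
Overshoot: exp(−π·0.529/√(1−0.529²)) = 0.141, i.e. 14.1%.

%OS ≈ 14.1%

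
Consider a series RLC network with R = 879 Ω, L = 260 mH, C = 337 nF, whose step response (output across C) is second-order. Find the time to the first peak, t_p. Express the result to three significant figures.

t_p ≈ 0.00107 s

For a series RLC circuit (capacitor voltage as output), ω_n = 1/√(LC) = 1/√(260 mH · 337 nF) = 3380 rad/s.
ζ = (R/2)·√(C/L) = (879/2)·√(337 nF/260 mH) = 0.500.
ω_d = 3380·√(1 − 0.500²) = 2920 rad/s. t_p = π/ω_d = 0.00107 s.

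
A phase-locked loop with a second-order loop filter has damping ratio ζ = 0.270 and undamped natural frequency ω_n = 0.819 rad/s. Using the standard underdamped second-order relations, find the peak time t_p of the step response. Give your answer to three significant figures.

t_p ≈ 3.98 s

The damped frequency is ω_d = ω_n√(1−ζ²) = 0.819·√(1−0.0729) = 0.789 rad/s.
Peak time t_p = π/ω_d = π/0.789 = 3.98 s.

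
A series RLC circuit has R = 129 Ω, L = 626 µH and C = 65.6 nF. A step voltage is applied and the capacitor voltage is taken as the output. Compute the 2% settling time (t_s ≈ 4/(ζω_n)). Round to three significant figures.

For a series RLC circuit (capacitor voltage as output), ω_n = 1/√(LC) = 1/√(626 µH · 65.6 nF) = 156000 rad/s.
ζ = (R/2)·√(C/L) = (129/2)·√(65.6 nF/626 µH) = 0.660.
t_s ≈ 4/(ζω_n) = 0.0000388 s.

t_s ≈ 0.0000388 s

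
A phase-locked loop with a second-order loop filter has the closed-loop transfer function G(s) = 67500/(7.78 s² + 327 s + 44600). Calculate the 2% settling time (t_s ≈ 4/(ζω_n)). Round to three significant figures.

t_s ≈ 0.190 s

Dividing through by 7.78: denominator becomes s² + 42.03 s + 5733.
So ω_n = √5733 = 75.7 rad/s and ζ = 42.03/(2·75.7) = 0.278.
t_s ≈ 4/(ζω_n) = 0.190 s.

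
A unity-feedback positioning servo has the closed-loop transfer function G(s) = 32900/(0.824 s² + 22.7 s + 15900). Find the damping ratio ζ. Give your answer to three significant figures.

ζ ≈ 0.0992

Dividing through by 0.824: denominator becomes s² + 27.55 s + 19300.
So ω_n = √19300 = 139 rad/s and ζ = 27.55/(2·139) = 0.0992.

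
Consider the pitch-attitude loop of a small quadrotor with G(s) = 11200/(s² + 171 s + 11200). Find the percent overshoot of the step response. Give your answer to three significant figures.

Comparing the denominator to s² + 2ζω_n s + ω_n²: ω_n = √11200 = 106 rad/s, and 2ζω_n = 171 so ζ = 171/(2·106) = 0.808.
%OS = 100·exp(−πζ/√(1−ζ²)) = 1.35%.

%OS ≈ 1.35%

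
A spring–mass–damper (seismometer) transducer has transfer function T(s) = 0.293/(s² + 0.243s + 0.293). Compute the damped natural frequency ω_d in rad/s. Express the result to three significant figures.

ω_d ≈ 0.527 rad/s

Matching coefficients with s² + 2ζω_n s + ω_n² gives ω_n² = 0.293 ⇒ ω_n = 0.541 rad/s, and ζ = 0.243/(2ω_n) = 0.224.
ω_d = 0.541·√(1 − 0.224²) = 0.527 rad/s.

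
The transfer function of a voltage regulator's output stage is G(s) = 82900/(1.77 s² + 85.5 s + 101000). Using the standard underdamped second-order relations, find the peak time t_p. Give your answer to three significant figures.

Dividing through by 1.77: denominator becomes s² + 48.31 s + 57060.
So ω_n = √57060 = 239 rad/s and ζ = 48.31/(2·239) = 0.101.
ω_d = ω_n√(1−ζ²) = 238 rad/s. t_p = π/ω_d = 0.0132 s.

t_p ≈ 0.0132 s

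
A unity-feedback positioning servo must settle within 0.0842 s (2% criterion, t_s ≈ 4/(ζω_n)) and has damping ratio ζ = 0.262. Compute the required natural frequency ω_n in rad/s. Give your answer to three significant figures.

Rearranging t_s ≈ 4/(ζω_n) gives ω_n = 4/(ζ·t_s) = 4/(0.262 × 0.0842) = 181 rad/s.

ω_n ≈ 181 rad/s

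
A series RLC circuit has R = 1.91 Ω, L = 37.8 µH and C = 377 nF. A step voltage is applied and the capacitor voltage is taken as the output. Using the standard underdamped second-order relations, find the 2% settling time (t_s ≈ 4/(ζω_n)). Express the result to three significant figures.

For a series RLC circuit (capacitor voltage as output), ω_n = 1/√(LC) = 1/√(37.8 µH · 377 nF) = 265000 rad/s.
ζ = (R/2)·√(C/L) = (1.91/2)·√(377 nF/37.8 µH) = 0.0954.
t_s ≈ 4/(ζω_n) = 0.000158 s.

t_s ≈ 0.000158 s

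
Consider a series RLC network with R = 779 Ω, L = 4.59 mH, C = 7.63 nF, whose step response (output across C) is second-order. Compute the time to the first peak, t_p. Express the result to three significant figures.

t_p ≈ 0.0000215 s

For a series RLC circuit (capacitor voltage as output), ω_n = 1/√(LC) = 1/√(4.59 mH · 7.63 nF) = 169000 rad/s.
ζ = (R/2)·√(C/L) = (779/2)·√(7.63 nF/4.59 mH) = 0.502.
ω_d = 169000·√(1 − 0.502²) = 146000 rad/s. t_p = π/ω_d = 0.0000215 s.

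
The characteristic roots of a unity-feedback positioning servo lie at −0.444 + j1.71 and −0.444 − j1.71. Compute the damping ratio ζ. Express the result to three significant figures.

|pole| = ω_n = √(0.444² + 1.71²) = 1.77 rad/s; ζ = cos θ = σ/ω_n = 0.251.

ζ ≈ 0.251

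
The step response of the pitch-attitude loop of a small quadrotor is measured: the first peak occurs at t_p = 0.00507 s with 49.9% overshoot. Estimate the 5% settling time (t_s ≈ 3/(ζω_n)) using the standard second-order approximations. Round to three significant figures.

The overshoot fixes ζ = −ln(OS)/√(π²+ln²(OS)) = 0.216.
From t_p = π/ω_d, ω_d = π/0.00507 = 620 rad/s, so ω_n = ω_d/√(1−ζ²) = 635 rad/s.
t_s ≈ 3/(ζω_n) = 3/(0.216·635) = 0.0219 s.

t_s ≈ 0.0219 s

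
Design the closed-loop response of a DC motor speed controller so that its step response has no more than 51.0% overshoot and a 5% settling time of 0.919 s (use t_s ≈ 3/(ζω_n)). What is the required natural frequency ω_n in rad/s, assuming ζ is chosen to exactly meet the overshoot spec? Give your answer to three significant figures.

ζ = −ln(OS)/√(π² + (ln OS)²). With OS = 0.510, ln OS = −0.6733 and ζ = 0.6733/3.213 = 0.210.
From t_s ≈ 3/(ζω_n): ω_n = 3/(ζ·t_s) = 3/(0.210·0.919) = 15.6 rad/s.

ω_n ≈ 15.6 rad/s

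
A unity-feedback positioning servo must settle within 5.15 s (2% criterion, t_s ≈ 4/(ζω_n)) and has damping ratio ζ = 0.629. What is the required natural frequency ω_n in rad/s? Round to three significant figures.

Rearranging t_s ≈ 4/(ζω_n) gives ω_n = 4/(ζ·t_s) = 4/(0.629 × 5.15) = 1.23 rad/s.

ω_n ≈ 1.23 rad/s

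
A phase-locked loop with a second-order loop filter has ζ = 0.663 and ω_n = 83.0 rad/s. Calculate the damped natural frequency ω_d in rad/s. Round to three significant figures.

ω_d = ω_n√(1−ζ²) = 83.0·√0.560 = 62.1 rad/s.

ω_d ≈ 62.1 rad/s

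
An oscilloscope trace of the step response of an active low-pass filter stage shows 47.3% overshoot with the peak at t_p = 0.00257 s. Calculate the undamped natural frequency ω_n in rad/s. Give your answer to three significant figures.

ω_n ≈ 1260 rad/s

ζ from %OS: ζ = |ln 0.473|/√(π²+ln²0.473) = 0.232.
t_p = π/ω_d ⇒ ω_d = 1220 rad/s; then ω_n = ω_d/√(1−ζ²) = 1260 rad/s.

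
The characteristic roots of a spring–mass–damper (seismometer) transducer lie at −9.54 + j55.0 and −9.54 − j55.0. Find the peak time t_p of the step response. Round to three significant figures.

t_p = π/ω_d with ω_d = 55.0 (the imaginary part), so t_p = 0.0571 s.

t_p ≈ 0.0571 s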